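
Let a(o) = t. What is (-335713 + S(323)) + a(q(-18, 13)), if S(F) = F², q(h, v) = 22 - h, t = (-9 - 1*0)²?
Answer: -231303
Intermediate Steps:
t = 81 (t = (-9 + 0)² = (-9)² = 81)
a(o) = 81
(-335713 + S(323)) + a(q(-18, 13)) = (-335713 + 323²) + 81 = (-335713 + 104329) + 81 = -231384 + 81 = -231303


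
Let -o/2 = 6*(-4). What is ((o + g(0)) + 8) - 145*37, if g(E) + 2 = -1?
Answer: -5312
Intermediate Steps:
o = 48 (o = -12*(-4) = -2*(-24) = 48)
g(E) = -3 (g(E) = -2 - 1 = -3)
((o + g(0)) + 8) - 145*37 = ((48 - 3) + 8) - 145*37 = (45 + 8) - 5365 = 53 - 5365 = -5312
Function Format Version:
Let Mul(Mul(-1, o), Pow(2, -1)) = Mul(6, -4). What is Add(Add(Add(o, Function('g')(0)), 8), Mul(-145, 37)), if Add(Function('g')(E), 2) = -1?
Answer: -5312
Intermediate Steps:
o = 48 (o = Mul(-2, Mul(6, -4)) = Mul(-2, -24) = 48)
Function('g')(E) = -3 (Function('g')(E) = Add(-2, -1) = -3)
Add(Add(Add(o, Function('g')(0)), 8), Mul(-145, 37)) = Add(Add(Add(48, -3), 8), Mul(-145, 37)) = Add(Add(45, 8), -5365) = Add(53, -5365) = -5312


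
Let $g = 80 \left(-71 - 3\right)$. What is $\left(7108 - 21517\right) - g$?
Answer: $-8489$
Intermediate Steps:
$g = -5920$ ($g = 80 \left(-74\right) = -5920$)
$\left(7108 - 21517\right) - g = \left(7108 - 21517\right) - -5920 = -14409 + 5920 = -8489$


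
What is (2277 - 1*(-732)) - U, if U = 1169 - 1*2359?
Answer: 4199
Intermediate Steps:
U = -1190 (U = 1169 - 2359 = -1190)
(2277 - 1*(-732)) - U = (2277 - 1*(-732)) - 1*(-1190) = (2277 + 732) + 1190 = 3009 + 1190 = 4199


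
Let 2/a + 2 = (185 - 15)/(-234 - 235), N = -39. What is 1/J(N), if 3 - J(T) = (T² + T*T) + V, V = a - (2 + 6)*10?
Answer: -554/1638817 ≈ -0.00033805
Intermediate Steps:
a = -469/554 (a = 2/(-2 + (185 - 15)/(-234 - 235)) = 2/(-2 + 170/(-469)) = 2/(-2 + 170*(-1/469)) = 2/(-2 - 170/469) = 2/(-1108/469) = 2*(-469/1108) = -469/554 ≈ -0.84657)
V = -44789/554 (V = -469/554 - (2 + 6)*10 = -469/554 - 8*10 = -469/554 - 1*80 = -469/554 - 80 = -44789/554 ≈ -80.847)
J(T) = 46451/554 - 2*T² (J(T) = 3 - ((T² + T*T) - 44789/554) = 3 - ((T² + T²) - 44789/554) = 3 - (2*T² - 44789/554) = 3 - (-44789/554 + 2*T²) = 3 + (44789/554 - 2*T²) = 46451/554 - 2*T²)
1/J(N) = 1/(46451/554 - 2*(-39)²) = 1/(46451/554 - 2*1521) = 1/(46451/554 - 3042) = 1/(-1638817/554) = -554/1638817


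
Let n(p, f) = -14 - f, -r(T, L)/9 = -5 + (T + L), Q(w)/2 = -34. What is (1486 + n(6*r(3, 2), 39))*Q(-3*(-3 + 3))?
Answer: -97444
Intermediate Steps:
Q(w) = -68 (Q(w) = 2*(-34) = -68)
r(T, L) = 45 - 9*L - 9*T (r(T, L) = -9*(-5 + (T + L)) = -9*(-5 + (L + T)) = -9*(-5 + L + T) = 45 - 9*L - 9*T)
(1486 + n(6*r(3, 2), 39))*Q(-3*(-3 + 3)) = (1486 + (-14 - 1*39))*(-68) = (1486 + (-14 - 39))*(-68) = (1486 - 53)*(-68) = 1433*(-68) = -97444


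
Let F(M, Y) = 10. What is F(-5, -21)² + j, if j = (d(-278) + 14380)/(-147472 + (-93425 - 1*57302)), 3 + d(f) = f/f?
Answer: 29805522/298199 ≈ 99.952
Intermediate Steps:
d(f) = -2 (d(f) = -3 + f/f = -3 + 1 = -2)
j = -14378/298199 (j = (-2 + 14380)/(-147472 + (-93425 - 1*57302)) = 14378/(-147472 + (-93425 - 57302)) = 14378/(-147472 - 150727) = 14378/(-298199) = 14378*(-1/298199) = -14378/298199 ≈ -0.048216)
F(-5, -21)² + j = 10² - 14378/298199 = 100 - 14378/298199 = 29805522/298199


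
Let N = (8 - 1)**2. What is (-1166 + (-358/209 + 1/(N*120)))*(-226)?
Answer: 162157887263/614460 ≈ 2.6390e+5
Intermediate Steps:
N = 49 (N = 7**2 = 49)
(-1166 + (-358/209 + 1/(N*120)))*(-226) = (-1166 + (-358/209 + 1/(49*120)))*(-226) = (-1166 + (-358*1/209 + (1/49)*(1/120)))*(-226) = (-1166 + (-358/209 + 1/5880))*(-226) = (-1166 - 2104831/1228920)*(-226) = -1435025551/1228920*(-226) = 162157887263/614460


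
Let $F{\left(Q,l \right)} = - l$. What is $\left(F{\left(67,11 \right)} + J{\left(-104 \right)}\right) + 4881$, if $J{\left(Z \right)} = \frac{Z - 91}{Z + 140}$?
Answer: $\frac{58375}{12} \approx 4864.6$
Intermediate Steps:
$J{\left(Z \right)} = \frac{-91 + Z}{140 + Z}$
$\left(F{\left(67,11 \right)} + J{\left(-104 \right)}\right) + 4881 = \left(\left(-1\right) 11 + \frac{-91 - 104}{140 - 104}\right) + 4881 = \left(-11 + \frac{1}{36} \left(-195\right)\right) + 4881 = \left(-11 - \frac{65}{12}\right) + 4881 = - \frac{197}{12} + 4881 = \frac{58375}{12}$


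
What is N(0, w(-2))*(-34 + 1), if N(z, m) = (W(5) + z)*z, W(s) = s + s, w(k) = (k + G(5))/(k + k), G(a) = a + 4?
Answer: 0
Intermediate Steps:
G(a) = 4 + a
w(k) = (9 + k)/(2*k) (w(k) = (k + (4 + 5))/(k + k) = (k + 9)/((2*k)) = (9 + k)*(1/(2*k)) = (9 + k)/(2*k))
W(s) = 2*s
N(z, m) = z*(10 + z) (N(z, m) = (2*5 + z)*z = (10 + z)*z = z*(10 + z))
N(0, w(-2))*(-34 + 1) = (0*(10 + 0))*(-34 + 1) = (0*10)*(-33) = 0*(-33) = 0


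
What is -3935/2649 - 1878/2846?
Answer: -8086916/3769527 ≈ -2.1453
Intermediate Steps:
-3935/2649 - 1878/2846 = -3935*1/2649 - 1878*1/2846 = -3935/2649 - 939/1423 = -8086916/3769527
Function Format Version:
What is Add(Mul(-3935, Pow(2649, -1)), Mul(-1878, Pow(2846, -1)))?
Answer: Rational(-8086916, 3769527) ≈ -2.1453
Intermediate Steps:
Add(Mul(-3935, Pow(2649, -1)), Mul(-1878, Pow(2846, -1))) = Add(Mul(-3935, Rational(1, 2649)), Mul(-1878, Rational(1, 2846))) = Add(Rational(-3935, 2649), Rational(-939, 1423)) = Rational(-8086916, 3769527)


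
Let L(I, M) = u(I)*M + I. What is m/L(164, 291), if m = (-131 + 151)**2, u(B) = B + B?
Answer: 100/23903 ≈ 0.0041836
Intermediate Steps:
u(B) = 2*B
L(I, M) = I + 2*I*M (L(I, M) = (2*I)*M + I = 2*I*M + I = I + 2*I*M)
m = 400 (m = 20**2 = 400)
m/L(164, 291) = 400/((164*(1 + 2*291))) = 400/((164*(1 + 582))) = 400/((164*583)) = 400/95612 = 400*(1/95612) = 100/23903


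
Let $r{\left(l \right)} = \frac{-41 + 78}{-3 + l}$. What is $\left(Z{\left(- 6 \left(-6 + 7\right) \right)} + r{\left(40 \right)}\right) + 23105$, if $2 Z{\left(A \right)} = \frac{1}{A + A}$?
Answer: $\frac{554543}{24} \approx 23106.0$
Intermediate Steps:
$r{\left(l \right)} = \frac{37}{-3 + l}$
$Z{\left(A \right)} = \frac{1}{4 A}$ ($Z{\left(A \right)} = \frac{1}{2 \left(A + A\right)} = \frac{1}{2 \cdot 2 A} = \frac{\frac{1}{2} \frac{1}{A}}{2} = \frac{1}{4 A}$)
$\left(Z{\left(- 6 \left(-6 + 7\right) \right)} + r{\left(40 \right)}\right) + 23105 = \left(\frac{1}{4 \left(- 6 \left(-6 + 7\right)\right)} + \frac{37}{-3 + 40}\right) + 23105 = \left(\frac{1}{4 \left(\left(-6\right) 1\right)} + \frac{37}{37}\right) + 23105 = \left(\frac{1}{4 \left(-6\right)} + 37 \cdot \frac{1}{37}\right) + 23105 = \left(\frac{1}{4} \left(- \frac{1}{6}\right) + 1\right) + 23105 = \left(- \frac{1}{24} + 1\right) + 23105 = \frac{23}{24} + 23105 = \frac{554543}{24}$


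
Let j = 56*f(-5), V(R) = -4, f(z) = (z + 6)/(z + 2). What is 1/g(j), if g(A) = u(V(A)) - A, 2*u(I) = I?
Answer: 3/50 ≈ 0.060000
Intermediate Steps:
f(z) = (6 + z)/(2 + z)
j = -56/3 (j = 56*((6 - 5)/(2 - 5)) = 56*(1/(-3)) = 56*(-1/3*1) = 56*(-1/3) = -56/3 ≈ -18.667)
u(I) = I/2
g(A) = -2 - A (g(A) = (1/2)*(-4) - A = -2 - A)
1/g(j) = 1/(-2 - 1*(-56/3)) = 1/(-2 + 56/3) = 1/(50/3) = 3/50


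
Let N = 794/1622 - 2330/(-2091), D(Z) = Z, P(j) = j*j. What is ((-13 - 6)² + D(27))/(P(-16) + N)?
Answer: 657970788/436844813 ≈ 1.5062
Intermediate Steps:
P(j) = j²
N = 2719757/1695801 (N = 794*(1/1622) - 2330*(-1/2091) = 397/811 + 2330/2091 = 2719757/1695801 ≈ 1.6038)
((-13 - 6)² + D(27))/(P(-16) + N) = ((-13 - 6)² + 27)/((-16)² + 2719757/1695801) = ((-19)² + 27)/(256 + 2719757/1695801) = (361 + 27)/(436844813/1695801) = 388*(1695801/436844813) = 657970788/436844813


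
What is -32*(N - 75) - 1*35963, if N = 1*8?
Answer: -33819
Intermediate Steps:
N = 8
-32*(N - 75) - 1*35963 = -32*(8 - 75) - 1*35963 = -32*(-67) - 35963 = 2144 - 35963 = -33819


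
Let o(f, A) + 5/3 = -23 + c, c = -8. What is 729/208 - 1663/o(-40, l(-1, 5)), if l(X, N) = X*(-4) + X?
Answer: 554577/10192 ≈ 54.413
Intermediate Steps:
l(X, N) = -3*X (l(X, N) = -4*X + X = -3*X)
o(f, A) = -98/3 (o(f, A) = -5/3 + (-23 - 8) = -5/3 - 31 = -98/3)
729/208 - 1663/o(-40, l(-1, 5)) = 729/208 - 1663/(-98/3) = 729*(1/208) - 1663*(-3/98) = 729/208 + 4989/98 = 554577/10192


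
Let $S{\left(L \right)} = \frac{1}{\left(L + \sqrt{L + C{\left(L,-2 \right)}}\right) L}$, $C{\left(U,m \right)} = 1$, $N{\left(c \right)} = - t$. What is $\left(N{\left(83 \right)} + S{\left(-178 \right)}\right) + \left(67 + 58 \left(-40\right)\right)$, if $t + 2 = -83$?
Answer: $- \frac{69074647}{31861} + \frac{i \sqrt{177}}{5671258} \approx -2168.0 + 2.3459 \cdot 10^{-6} i$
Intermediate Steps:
$t = -85$ ($t = -2 - 83 = -85$)
$N{\left(c \right)} = 85$ ($N{\left(c \right)} = \left(-1\right) \left(-85\right) = 85$)
$S{\left(L \right)} = \frac{1}{L \left(L + \sqrt{1 + L}\right)}$ ($S{\left(L \right)} = \frac{1}{\left(L + \sqrt{L + 1}\right) L} = \frac{1}{\left(L + \sqrt{1 + L}\right) L} = \frac{1}{L \left(L + \sqrt{1 + L}\right)}$)
$\left(N{\left(83 \right)} + S{\left(-178 \right)}\right) + \left(67 + 58 \left(-40\right)\right) = \left(85 + \frac{1}{\left(-178\right) \left(-178 + \sqrt{1 - 178}\right)}\right) + \left(67 + 58 \left(-40\right)\right) = \left(85 - \frac{1}{178 \left(-178 + \sqrt{-177}\right)}\right) + \left(67 - 2320\right) = \left(85 - \frac{1}{178 \left(-178 + i \sqrt{177}\right)}\right) - 2253 = -2168 - \frac{1}{178 \left(-178 + i \sqrt{177}\right)}$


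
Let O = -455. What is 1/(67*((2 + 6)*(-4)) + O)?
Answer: -1/2599 ≈ -0.00038476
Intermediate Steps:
1/(67*((2 + 6)*(-4)) + O) = 1/(67*((2 + 6)*(-4)) - 455) = 1/(67*(8*(-4)) - 455) = 1/(67*(-32) - 455) = 1/(-2144 - 455) = 1/(-2599) = -1/2599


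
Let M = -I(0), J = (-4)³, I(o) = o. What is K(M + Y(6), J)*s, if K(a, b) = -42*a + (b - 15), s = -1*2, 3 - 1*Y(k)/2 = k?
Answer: -346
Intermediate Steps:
Y(k) = 6 - 2*k
J = -64
M = 0 (M = -1*0 = 0)
s = -2
K(a, b) = -15 + b - 42*a (K(a, b) = -42*a + (-15 + b) = -15 + b - 42*a)
K(M + Y(6), J)*s = (-15 - 64 - 42*(0 + (6 - 2*6)))*(-2) = (-15 - 64 - 42*(0 + (6 - 12)))*(-2) = (-15 - 64 - 42*(0 - 6))*(-2) = (-15 - 64 - 42*(-6))*(-2) = (-15 - 64 + 252)*(-2) = 173*(-2) = -346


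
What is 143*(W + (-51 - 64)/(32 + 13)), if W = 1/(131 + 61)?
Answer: -210067/576 ≈ -364.70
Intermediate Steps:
W = 1/192 ≈ 0.0052083
143*(W + (-51 - 64)/(32 + 13)) = 143*(1/192 + (-51 - 64)/(32 + 13)) = 143*(1/192 - 115/45) = 143*(1/192 - 115*1/45) = 143*(1/192 - 23/9) = 143*(-1469/576) = -210067/576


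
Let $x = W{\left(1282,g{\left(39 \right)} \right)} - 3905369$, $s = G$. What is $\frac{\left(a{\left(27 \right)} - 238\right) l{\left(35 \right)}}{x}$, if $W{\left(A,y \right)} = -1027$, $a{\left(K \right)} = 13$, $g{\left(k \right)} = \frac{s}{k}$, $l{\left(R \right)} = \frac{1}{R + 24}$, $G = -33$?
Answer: $\frac{25}{25608596} \approx 9.7624 \cdot 10^{-7}$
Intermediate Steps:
$l{\left(R \right)} = \frac{1}{24 + R}$
$s = -33$
$g{\left(k \right)} = - \frac{33}{k}$
$x = -3906396$ ($x = -1027 - 3905369 = -3906396$)
$\frac{\left(a{\left(27 \right)} - 238\right) l{\left(35 \right)}}{x} = \frac{\left(13 - 238\right) \frac{1}{24 + 35}}{-3906396} = - \frac{225}{59} \left(- \frac{1}{3906396}\right) = \left(-225\right) \frac{1}{59} \left(- \frac{1}{3906396}\right) = \left(- \frac{225}{59}\right) \left(- \frac{1}{3906396}\right) = \frac{25}{25608596}$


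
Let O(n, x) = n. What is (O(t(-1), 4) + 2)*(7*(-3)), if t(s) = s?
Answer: -21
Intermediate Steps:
(O(t(-1), 4) + 2)*(7*(-3)) = (-1 + 2)*(7*(-3)) = 1*(-21) = -21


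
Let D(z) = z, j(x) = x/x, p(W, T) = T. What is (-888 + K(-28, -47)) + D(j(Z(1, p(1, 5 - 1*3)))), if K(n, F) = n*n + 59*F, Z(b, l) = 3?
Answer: -2876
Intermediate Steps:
K(n, F) = n² + 59*F
j(x) = 1
(-888 + K(-28, -47)) + D(j(Z(1, p(1, 5 - 1*3)))) = (-888 + ((-28)² + 59*(-47))) + 1 = (-888 + (784 - 2773)) + 1 = (-888 - 1989) + 1 = -2877 + 1 = -2876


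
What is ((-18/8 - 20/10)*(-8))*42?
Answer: 1428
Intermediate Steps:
((-18/8 - 20/10)*(-8))*42 = ((-18*1/8 - 20*1/10)*(-8))*42 = ((-9/4 - 2)*(-8))*42 = -17/4*(-8)*42 = 34*42 = 1428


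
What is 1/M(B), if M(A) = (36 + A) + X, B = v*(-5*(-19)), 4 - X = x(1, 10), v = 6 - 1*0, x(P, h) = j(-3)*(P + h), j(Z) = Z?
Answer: 1/643 ≈ 0.0015552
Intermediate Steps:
x(P, h) = -3*P - 3*h (x(P, h) = -3*(P + h) = -3*P - 3*h)
v = 6 (v = 6 + 0 = 6)
X = 37 (X = 4 - (-3*1 - 3*10) = 4 - (-3 - 30) = 4 - 1*(-33) = 4 + 33 = 37)
B = 570 (B = 6*(-5*(-19)) = 6*95 = 570)
M(A) = 73 + A (M(A) = (36 + A) + 37 = 73 + A)
1/M(B) = 1/(73 + 570) = 1/643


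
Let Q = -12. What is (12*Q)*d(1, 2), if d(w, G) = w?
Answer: -144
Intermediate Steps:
(12*Q)*d(1, 2) = (12*(-12))*1 = -144*1 = -144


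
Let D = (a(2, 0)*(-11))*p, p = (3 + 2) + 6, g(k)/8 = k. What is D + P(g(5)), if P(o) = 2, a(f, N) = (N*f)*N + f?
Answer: -240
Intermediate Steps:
g(k) = 8*k
a(f, N) = f + f*N² (a(f, N) = f*N² + f = f + f*N²)
p = 11 (p = 5 + 6 = 11)
D = -242 (D = ((2*(1 + 0²))*(-11))*11 = ((2*(1 + 0))*(-11))*11 = ((2*1)*(-11))*11 = (2*(-11))*11 = -22*11 = -242)
D + P(g(5)) = -242 + 2 = -240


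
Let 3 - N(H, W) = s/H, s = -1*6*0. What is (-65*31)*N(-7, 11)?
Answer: -6045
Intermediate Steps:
s = 0 (s = -6*0 = 0)
N(H, W) = 3 (N(H, W) = 3 - 0/H = 3 - 1*0 = 3 + 0 = 3)
(-65*31)*N(-7, 11) = -65*31*3 = -2015*3 = -6045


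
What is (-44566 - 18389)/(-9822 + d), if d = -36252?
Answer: 20985/15358 ≈ 1.3664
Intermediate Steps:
(-44566 - 18389)/(-9822 + d) = (-44566 - 18389)/(-9822 - 36252) = -62955/(-46074) = -62955*(-1/46074) = 20985/15358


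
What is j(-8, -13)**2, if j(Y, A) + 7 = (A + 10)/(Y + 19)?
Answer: 6400/121 ≈ 52.893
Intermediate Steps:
j(Y, A) = -7 + (10 + A)/(19 + Y) (j(Y, A) = -7 + (A + 10)/(Y + 19) = -7 + (10 + A)/(19 + Y))
j(-8, -13)**2 = ((-123 - 13 - 7*(-8))/(19 - 8))**2 = ((-123 - 13 + 56)/11)**2 = ((1/11)*(-80))**2 = (-80/11)**2 = 6400/121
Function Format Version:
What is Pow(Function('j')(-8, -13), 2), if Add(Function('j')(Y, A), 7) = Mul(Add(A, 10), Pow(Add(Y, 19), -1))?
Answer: Rational(6400, 121) ≈ 52.893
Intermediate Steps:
Function('j')(Y, A) = Add(-7, Mul(Pow(Add(19, Y), -1), Add(10, A))) (Function('j')(Y, A) = Add(-7, Mul(Add(A, 10), Pow(Add(Y, 19), -1))) = Add(-7, Mul(Add(10, A), Pow(Add(19, Y), -1))) = Add(-7, Mul(Pow(Add(19, Y), -1), Add(10, A))))
Pow(Function('j')(-8, -13), 2) = Pow(Mul(Pow(Add(19, -8), -1), Add(-123, -13, Mul(-7, -8))), 2) = Pow(Mul(Pow(11, -1), Add(-123, -13, 56)), 2) = Pow(Mul(Rational(1, 11), -80), 2) = Pow(Rational(-80, 11), 2) = Rational(6400, 121)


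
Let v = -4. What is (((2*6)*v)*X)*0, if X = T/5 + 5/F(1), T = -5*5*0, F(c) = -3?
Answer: 0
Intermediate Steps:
T = 0 (T = -25*0 = 0)
X = -5/3 (X = 0/5 + 5/(-3) = 0*(1/5) + 5*(-1/3) = 0 - 5/3 = -5/3 ≈ -1.6667)
(((2*6)*v)*X)*0 = (((2*6)*(-4))*(-5/3))*0 = ((12*(-4))*(-5/3))*0 = -48*(-5/3)*0 = 80*0 = 0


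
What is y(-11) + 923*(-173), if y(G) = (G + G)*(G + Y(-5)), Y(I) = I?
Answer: -159327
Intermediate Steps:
y(G) = 2*G*(-5 + G) (y(G) = (G + G)*(G - 5) = (2*G)*(-5 + G) = 2*G*(-5 + G))
y(-11) + 923*(-173) = 2*(-11)*(-5 - 11) + 923*(-173) = 2*(-11)*(-16) - 159679 = 352 - 159679 = -159327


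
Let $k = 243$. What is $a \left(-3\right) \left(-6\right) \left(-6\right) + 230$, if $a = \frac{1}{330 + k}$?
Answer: $\frac{43894}{191} \approx 229.81$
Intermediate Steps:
$a = \frac{1}{573}$ ($a = \frac{1}{330 + 243} = \frac{1}{573} \approx 0.0017452$)
$a \left(-3\right) \left(-6\right) \left(-6\right) + 230 = \frac{\left(-3\right) \left(-6\right) \left(-6\right)}{573} + 230 = \frac{18 \left(-6\right)}{573} + 230 = \frac{1}{573} \left(-108\right) + 230 = - \frac{36}{191} + 230 = \frac{43894}{191}$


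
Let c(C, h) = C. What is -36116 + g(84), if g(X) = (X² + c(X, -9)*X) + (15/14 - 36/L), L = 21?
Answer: -308065/14 ≈ -22005.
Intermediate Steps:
g(X) = -9/14 + 2*X² (g(X) = (X² + X*X) + (15/14 - 36/21) = (X² + X²) + (15*(1/14) - 36*1/21) = 2*X² + (15/14 - 12/7) = 2*X² - 9/14 = -9/14 + 2*X²)
-36116 + g(84) = -36116 + (-9/14 + 2*84²) = -36116 + (-9/14 + 2*7056) = -36116 + (-9/14 + 14112) = -36116 + 197559/14 = -308065/14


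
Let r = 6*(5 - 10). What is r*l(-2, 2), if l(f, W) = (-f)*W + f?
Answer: -60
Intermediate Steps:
l(f, W) = f - W*f (l(f, W) = -W*f + f = f - W*f)
r = -30 (r = 6*(-5) = -30)
r*l(-2, 2) = -(-60)*(1 - 1*2) = -(-60)*(1 - 2) = -(-60)*(-1) = -30*2 = -60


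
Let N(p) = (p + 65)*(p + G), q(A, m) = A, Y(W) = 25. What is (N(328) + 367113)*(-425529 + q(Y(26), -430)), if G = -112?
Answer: -192328233504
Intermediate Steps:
N(p) = (-112 + p)*(65 + p) (N(p) = (p + 65)*(p - 112) = (65 + p)*(-112 + p) = (-112 + p)*(65 + p))
(N(328) + 367113)*(-425529 + q(Y(26), -430)) = ((-7280 + 328² - 47*328) + 367113)*(-425529 + 25) = ((-7280 + 107584 - 15416) + 367113)*(-425504) = (84888 + 367113)*(-425504) = 452001*(-425504) = -192328233504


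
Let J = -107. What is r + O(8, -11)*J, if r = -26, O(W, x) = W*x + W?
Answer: 8534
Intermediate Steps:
O(W, x) = W + W*x
r + O(8, -11)*J = -26 + (8*(1 - 11))*(-107) = -26 + (8*(-10))*(-107) = -26 - 80*(-107) = -26 + 8560 = 8534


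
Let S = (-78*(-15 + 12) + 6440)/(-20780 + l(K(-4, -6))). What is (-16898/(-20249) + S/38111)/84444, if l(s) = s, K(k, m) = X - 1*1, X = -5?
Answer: 6693021082541/677272823318156388 ≈ 9.8823e-6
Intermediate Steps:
K(k, m) = -6 (K(k, m) = -5 - 1*1 = -5 - 1 = -6)
S = -3337/10393 (S = (-78*(-15 + 12) + 6440)/(-20780 - 6) = (-78*(-3) + 6440)/(-20786) = (234 + 6440)*(-1/20786) = 6674*(-1/20786) = -3337/10393 ≈ -0.32108)
(-16898/(-20249) + S/38111)/84444 = (-16898/(-20249) - 3337/10393/38111)/84444 = (-16898*(-1/20249) - 3337/10393*1/38111)*(1/84444) = (16898/20249 - 3337/396087623)*(1/84444) = (6693021082541/8020378278127)*(1/84444) = 6693021082541/677272823318156388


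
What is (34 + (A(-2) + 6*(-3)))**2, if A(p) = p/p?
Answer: 289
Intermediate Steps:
A(p) = 1
(34 + (A(-2) + 6*(-3)))**2 = (34 + (1 + 6*(-3)))**2 = (34 + (1 - 18))**2 = (34 - 17)**2 = 17**2 = 289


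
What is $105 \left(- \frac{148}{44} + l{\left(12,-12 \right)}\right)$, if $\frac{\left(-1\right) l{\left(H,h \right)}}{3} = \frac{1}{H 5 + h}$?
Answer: $- \frac{63315}{176} \approx -359.74$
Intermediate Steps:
$l{\left(H,h \right)} = - \frac{3}{h + 5 H}$ ($l{\left(H,h \right)} = - \frac{3}{H 5 + h} = - \frac{3}{5 H + h} = - \frac{3}{h + 5 H}$)
$105 \left(- \frac{148}{44} + l{\left(12,-12 \right)}\right) = 105 \left(- \frac{148}{44} - \frac{3}{-12 + 5 \cdot 12}\right) = 105 \left(\left(-148\right) \frac{1}{44} - \frac{3}{-12 + 60}\right) = 105 \left(- \frac{37}{11} - \frac{3}{48}\right) = 105 \left(- \frac{37}{11} - \frac{1}{16}\right) = 105 \left(- \frac{603}{176}\right) = - \frac{63315}{176}$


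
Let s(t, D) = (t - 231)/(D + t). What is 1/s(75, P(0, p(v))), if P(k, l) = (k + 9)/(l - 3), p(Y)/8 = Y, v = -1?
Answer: -68/143 ≈ -0.47552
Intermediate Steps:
p(Y) = 8*Y
P(k, l) = (9 + k)/(-3 + l)
s(t, D) = (-231 + t)/(D + t)
1/s(75, P(0, p(v))) = 1/((-231 + 75)/((9 + 0)/(-3 + 8*(-1)) + 75)) = 1/(-156/(9/(-3 - 8) + 75)) = 1/(-156/(9/(-11) + 75)) = 1/(-156/(-1/11*9 + 75)) = 1/(-156/(-9/11 + 75)) = 1/(-156/(816/11)) = 1/((11/816)*(-156)) = 1/(-143/68) = -68/143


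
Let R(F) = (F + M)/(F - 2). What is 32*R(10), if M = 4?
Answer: 56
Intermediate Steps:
R(F) = (4 + F)/(-2 + F) (R(F) = (F + 4)/(F - 2) = (4 + F)/(-2 + F))
32*R(10) = 32*((4 + 10)/(-2 + 10)) = 32*(14/8) = 32*((⅛)*14) = 32*(7/4) = 56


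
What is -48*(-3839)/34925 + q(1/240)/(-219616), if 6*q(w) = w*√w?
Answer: 16752/3175 - √15/18974822400 ≈ 5.2762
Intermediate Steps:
q(w) = w^(3/2)/6 (q(w) = (w*√w)/6 = w^(3/2)/6)
-48*(-3839)/34925 + q(1/240)/(-219616) = -48*(-3839)/34925 + ((1/240)^(3/2)/6)/(-219616) = 184272*(1/34925) + ((1/240)^(3/2)/6)*(-1/219616) = 16752/3175 + ((√15/14400)/6)*(-1/219616) = 16752/3175 + (√15/86400)*(-1/219616) = 16752/3175 - √15/18974822400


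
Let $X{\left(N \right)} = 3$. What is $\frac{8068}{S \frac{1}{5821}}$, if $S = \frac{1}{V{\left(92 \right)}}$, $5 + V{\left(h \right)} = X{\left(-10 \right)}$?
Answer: $-93927656$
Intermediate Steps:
$V{\left(h \right)} = -2$ ($V{\left(h \right)} = -5 + 3 = -2$)
$S = - \frac{1}{2}$ ($S = \frac{1}{-2} = - \frac{1}{2} \approx -0.5$)
$\frac{8068}{S \frac{1}{5821}} = \frac{8068}{\left(- \frac{1}{2}\right) \frac{1}{5821}} = \frac{8068}{- \frac{1}{11642}} = 8068 \left(-11642\right) = -93927656$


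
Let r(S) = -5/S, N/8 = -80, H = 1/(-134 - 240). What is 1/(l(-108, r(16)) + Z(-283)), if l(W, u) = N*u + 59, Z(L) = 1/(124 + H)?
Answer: 46375/12011499 ≈ 0.0038609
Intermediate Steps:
H = -1/374 (H = 1/(-374) = -1/374 ≈ -0.0026738)
N = -640 (N = 8*(-80) = -640)
Z(L) = 374/46375 (Z(L) = 1/(124 - 1/374) = 1/(46375/374) = 374/46375)
l(W, u) = 59 - 640*u (l(W, u) = -640*u + 59 = 59 - 640*u)
1/(l(-108, r(16)) + Z(-283)) = 1/((59 - (-3200)/16) + 374/46375) = 1/((59 - 640*(-5/16)) + 374/46375) = 1/((59 + 200) + 374/46375) = 1/(259 + 374/46375) = 1/(12011499/46375) = 46375/12011499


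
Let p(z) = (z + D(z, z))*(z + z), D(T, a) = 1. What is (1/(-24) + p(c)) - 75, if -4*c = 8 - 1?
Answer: -869/12 ≈ -72.417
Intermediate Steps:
c = -7/4 (c = -(8 - 1)/4 = -¼*7 = -7/4 ≈ -1.7500)
p(z) = 2*z*(1 + z) (p(z) = (z + 1)*(z + z) = (1 + z)*(2*z) = 2*z*(1 + z))
(1/(-24) + p(c)) - 75 = (1/(-24) + 2*(-7/4)*(1 - 7/4)) - 75 = (-1/24 + 2*(-7/4)*(-¾)) - 75 = (-1/24 + 21/8) - 75 = 31/12 - 75 = -869/12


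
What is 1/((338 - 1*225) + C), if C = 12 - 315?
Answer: -1/190 ≈ -0.0052632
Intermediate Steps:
C = -303
1/((338 - 1*225) + C) = 1/((338 - 1*225) - 303) = 1/((338 - 225) - 303) = 1/(113 - 303) = 1/(-190) = -1/190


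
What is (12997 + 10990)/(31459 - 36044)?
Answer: -23987/4585 ≈ -5.2316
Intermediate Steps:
(12997 + 10990)/(31459 - 36044) = 23987/(-4585) = 23987*(-1/4585) = -23987/4585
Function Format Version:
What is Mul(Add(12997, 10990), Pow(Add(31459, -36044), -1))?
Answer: Rational(-23987, 4585) ≈ -5.2316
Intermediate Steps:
Mul(Add(12997, 10990), Pow(Add(31459, -36044), -1)) = Mul(23987, Pow(-4585, -1)) = Mul(23987, Rational(-1, 4585)) = Rational(-23987, 4585)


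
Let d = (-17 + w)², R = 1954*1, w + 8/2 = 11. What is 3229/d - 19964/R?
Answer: 2156533/97700 ≈ 22.073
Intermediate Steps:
w = 7 (w = -4 + 11 = 7)
R = 1954
d = 100 (d = (-17 + 7)² = (-10)² = 100)
3229/d - 19964/R = 3229/100 - 19964/1954 = 3229*(1/100) - 19964*1/1954 = 3229/100 - 9982/977 = 2156533/97700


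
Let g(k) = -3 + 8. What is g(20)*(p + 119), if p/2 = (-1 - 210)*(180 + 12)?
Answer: -404525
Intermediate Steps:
g(k) = 5
p = -81024 (p = 2*((-1 - 210)*(180 + 12)) = 2*(-211*192) = 2*(-40512) = -81024)
g(20)*(p + 119) = 5*(-81024 + 119) = 5*(-80905) = -404525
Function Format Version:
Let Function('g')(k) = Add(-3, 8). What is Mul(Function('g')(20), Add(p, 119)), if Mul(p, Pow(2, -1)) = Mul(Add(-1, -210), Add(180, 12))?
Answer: -404525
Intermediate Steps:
Function('g')(k) = 5
p = -81024 (p = Mul(2, Mul(Add(-1, -210), Add(180, 12))) = Mul(2, Mul(-211, 192)) = Mul(2, -40512) = -81024)
Mul(Function('g')(20), Add(p, 119)) = Mul(5, Add(-81024, 119)) = Mul(5, -80905) = -404525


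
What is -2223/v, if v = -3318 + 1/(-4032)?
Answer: 8963136/13378177 ≈ 0.66998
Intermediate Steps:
v = -13378177/4032 (v = -3318 - 1/4032 = -13378177/4032 ≈ -3318.0)
-2223/v = -2223/(-13378177/4032) = -2223*(-4032/13378177) = 8963136/13378177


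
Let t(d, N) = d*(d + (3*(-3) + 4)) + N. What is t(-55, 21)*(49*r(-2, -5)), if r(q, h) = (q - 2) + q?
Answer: -976374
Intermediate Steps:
r(q, h) = -2 + 2*q (r(q, h) = (-2 + q) + q = -2 + 2*q)
t(d, N) = N + d*(-5 + d) (t(d, N) = d*(d + (-9 + 4)) + N = d*(d - 5) + N = d*(-5 + d) + N = N + d*(-5 + d))
t(-55, 21)*(49*r(-2, -5)) = (21 + (-55)² - 5*(-55))*(49*(-2 + 2*(-2))) = (21 + 3025 + 275)*(49*(-2 - 4)) = 3321*(49*(-6)) = 3321*(-294) = -976374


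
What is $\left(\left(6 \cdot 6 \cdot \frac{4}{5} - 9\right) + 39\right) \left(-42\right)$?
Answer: $- \frac{12348}{5} \approx -2469.6$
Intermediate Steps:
$\left(\left(6 \cdot 6 \cdot \frac{4}{5} - 9\right) + 39\right) \left(-42\right) = \left(\left(36 \cdot 4 \cdot \frac{1}{5} - 9\right) + 39\right) \left(-42\right) = \left(\left(36 \cdot \frac{4}{5} - 9\right) + 39\right) \left(-42\right) = \left(\left(\frac{144}{5} - 9\right) + 39\right) \left(-42\right) = \left(\frac{99}{5} + 39\right) \left(-42\right) = \frac{294}{5} \left(-42\right) = - \frac{12348}{5}$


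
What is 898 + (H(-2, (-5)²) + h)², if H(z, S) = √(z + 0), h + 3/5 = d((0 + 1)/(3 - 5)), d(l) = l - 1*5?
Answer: 93321/100 - 61*I*√2/5 ≈ 933.21 - 17.253*I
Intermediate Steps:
d(l) = -5 + l (d(l) = l - 5 = -5 + l)
h = -61/10 (h = -⅗ + (-5 + (0 + 1)/(3 - 5)) = -⅗ + (-5 + 1/(-2)) = -⅗ + (-5 + 1*(-½)) = -⅗ + (-5 - ½) = -⅗ - 11/2 = -61/10 ≈ -6.1000)
H(z, S) = √z
898 + (H(-2, (-5)²) + h)² = 898 + (√(-2) - 61/10)² = 898 + (I*√2 - 61/10)² = 898 + (-61/10 + I*√2)²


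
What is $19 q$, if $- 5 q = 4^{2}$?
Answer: $- \frac{304}{5} \approx -60.8$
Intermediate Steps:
$q = - \frac{16}{5}$ ($q = - \frac{4^{2}}{5} = \left(- \frac{1}{5}\right) 16 = - \frac{16}{5} \approx -3.2$)
$19 q = 19 \left(- \frac{16}{5}\right) = - \frac{304}{5}$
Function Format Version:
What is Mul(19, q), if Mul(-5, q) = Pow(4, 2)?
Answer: Rational(-304, 5) ≈ -60.800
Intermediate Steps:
q = Rational(-16, 5) (q = Mul(Rational(-1, 5), Pow(4, 2)) = Mul(Rational(-1, 5), 16) = Rational(-16, 5) ≈ -3.2000)
Mul(19, q) = Mul(19, Rational(-16, 5)) = Rational(-304, 5)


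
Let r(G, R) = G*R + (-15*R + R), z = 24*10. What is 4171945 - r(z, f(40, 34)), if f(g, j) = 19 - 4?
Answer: 4168555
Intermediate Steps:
f(g, j) = 15
z = 240
r(G, R) = -14*R + G*R (r(G, R) = G*R - 14*R = -14*R + G*R)
4171945 - r(z, f(40, 34)) = 4171945 - 15*(-14 + 240) = 4171945 - 15*226 = 4171945 - 1*3390 = 4171945 - 3390 = 4168555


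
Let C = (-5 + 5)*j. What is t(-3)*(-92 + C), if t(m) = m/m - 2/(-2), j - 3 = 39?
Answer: -184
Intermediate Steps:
j = 42 (j = 3 + 39 = 42)
t(m) = 2 (t(m) = 1 - 2*(-½) = 1 + 1 = 2)
C = 0 (C = (-5 + 5)*42 = 0*42 = 0)
t(-3)*(-92 + C) = 2*(-92 + 0) = 2*(-92) = -184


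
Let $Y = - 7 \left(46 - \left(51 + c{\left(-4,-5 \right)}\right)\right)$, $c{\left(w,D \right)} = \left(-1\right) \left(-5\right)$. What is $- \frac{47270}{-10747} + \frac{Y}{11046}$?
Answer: $\frac{37349765}{8479383} \approx 4.4048$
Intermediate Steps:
$c{\left(w,D \right)} = 5$
$Y = 70$ ($Y = - 7 \left(46 - 56\right) = \left(-7\right) \left(-10\right) = 70$)
$- \frac{47270}{-10747} + \frac{Y}{11046} = - \frac{47270}{-10747} + \frac{70}{11046} = \left(-47270\right) \left(- \frac{1}{10747}\right) + 70 \cdot \frac{1}{11046} = \frac{47270}{10747} + \frac{5}{789} = \frac{37349765}{8479383}$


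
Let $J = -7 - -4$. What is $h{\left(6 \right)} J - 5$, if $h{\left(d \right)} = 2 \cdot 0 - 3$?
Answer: $4$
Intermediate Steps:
$J = -3$ ($J = -7 + 4 = -3$)
$h{\left(d \right)} = -3$ ($h{\left(d \right)} = 0 - 3 = -3$)
$h{\left(6 \right)} J - 5 = \left(-3\right) \left(-3\right) - 5 = 9 - 5 = 4$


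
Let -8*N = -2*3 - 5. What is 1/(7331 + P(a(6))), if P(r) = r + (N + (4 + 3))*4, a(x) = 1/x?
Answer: 3/22094 ≈ 0.00013578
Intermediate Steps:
N = 11/8 (N = -(-2*3 - 5)/8 = -(-6 - 5)/8 = -1/8*(-11) = 11/8 ≈ 1.3750)
P(r) = 67/2 + r (P(r) = r + (11/8 + (4 + 3))*4 = r + (11/8 + 7)*4 = r + (67/8)*4 = r + 67/2 = 67/2 + r)
1/(7331 + P(a(6))) = 1/(7331 + (67/2 + 1/6)) = 1/(7331 + 101/3) = 1/(22094/3) = 3/22094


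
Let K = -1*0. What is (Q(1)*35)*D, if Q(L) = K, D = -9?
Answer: 0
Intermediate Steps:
K = 0
Q(L) = 0
(Q(1)*35)*D = (0*35)*(-9) = 0*(-9) = 0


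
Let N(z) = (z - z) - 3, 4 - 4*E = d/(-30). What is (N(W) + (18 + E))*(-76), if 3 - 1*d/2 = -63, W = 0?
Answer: -6498/5 ≈ -1299.6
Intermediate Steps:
d = 132 (d = 6 - 2*(-63) = 6 + 126 = 132)
E = 21/10 (E = 1 - 33/(-30) = 1 - 33*(-1)/30 = 1 - 1/4*(-22/5) = 1 + 11/10 = 21/10 ≈ 2.1000)
N(z) = -3 (N(z) = 0 - 3 = -3)
(N(W) + (18 + E))*(-76) = (-3 + (18 + 21/10))*(-76) = (-3 + 201/10)*(-76) = (171/10)*(-76) = -6498/5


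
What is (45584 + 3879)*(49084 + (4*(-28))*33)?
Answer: 2245026644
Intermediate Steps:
(45584 + 3879)*(49084 + (4*(-28))*33) = 49463*(49084 - 112*33) = 49463*(49084 - 3696) = 49463*45388 = 2245026644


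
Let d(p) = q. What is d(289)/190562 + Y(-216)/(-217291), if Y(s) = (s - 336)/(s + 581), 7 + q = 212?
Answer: 16363989299/15113703752830 ≈ 0.0010827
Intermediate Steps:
q = 205 (q = -7 + 212 = 205)
d(p) = 205
Y(s) = (-336 + s)/(581 + s)
d(289)/190562 + Y(-216)/(-217291) = 205/190562 + ((-336 - 216)/(581 - 216))/(-217291) = 205*(1/190562) + (-552/365)*(-1/217291) = 205/190562 + ((1/365)*(-552))*(-1/217291) = 205/190562 - 552/365*(-1/217291) = 205/190562 + 552/79311215 = 16363989299/15113703752830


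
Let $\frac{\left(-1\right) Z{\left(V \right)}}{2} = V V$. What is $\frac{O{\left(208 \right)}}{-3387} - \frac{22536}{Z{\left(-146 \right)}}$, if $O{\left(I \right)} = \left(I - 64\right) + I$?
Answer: $\frac{7665371}{18049323} \approx 0.42469$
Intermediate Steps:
$O{\left(I \right)} = -64 + 2 I$ ($O{\left(I \right)} = \left(-64 + I\right) + I = -64 + 2 I$)
$Z{\left(V \right)} = - 2 V^{2}$ ($Z{\left(V \right)} = - 2 V V = - 2 V^{2}$)
$\frac{O{\left(208 \right)}}{-3387} - \frac{22536}{Z{\left(-146 \right)}} = \frac{-64 + 2 \cdot 208}{-3387} - \frac{22536}{\left(-2\right) \left(-146\right)^{2}} = \left(-64 + 416\right) \left(- \frac{1}{3387}\right) - \frac{22536}{\left(-2\right) 21316} = 352 \left(- \frac{1}{3387}\right) - \frac{22536}{-42632} = - \frac{352}{3387} - - \frac{2817}{5329} = - \frac{352}{3387} + \frac{2817}{5329} = \frac{7665371}{18049323}$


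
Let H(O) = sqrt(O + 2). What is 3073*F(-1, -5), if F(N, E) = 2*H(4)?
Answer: 6146*sqrt(6) ≈ 15055.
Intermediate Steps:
H(O) = sqrt(2 + O)
F(N, E) = 2*sqrt(6) (F(N, E) = 2*sqrt(2 + 4) = 2*sqrt(6))
3073*F(-1, -5) = 3073*(2*sqrt(6)) = 6146*sqrt(6)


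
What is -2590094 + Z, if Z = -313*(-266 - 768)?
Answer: -2266452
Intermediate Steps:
Z = 323642 (Z = -313*(-1034) = 323642)
-2590094 + Z = -2590094 + 323642 = -2266452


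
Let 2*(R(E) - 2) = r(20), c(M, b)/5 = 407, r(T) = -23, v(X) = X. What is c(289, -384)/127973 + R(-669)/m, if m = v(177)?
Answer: -1711097/45302442 ≈ -0.037771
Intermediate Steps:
c(M, b) = 2035 (c(M, b) = 5*407 = 2035)
R(E) = -19/2 (R(E) = 2 + (1/2)*(-23) = 2 - 23/2 = -19/2)
m = 177
c(289, -384)/127973 + R(-669)/m = 2035/127973 - 19/2/177 = 2035*(1/127973) - 19/2*1/177 = 2035/127973 - 19/354 = -1711097/45302442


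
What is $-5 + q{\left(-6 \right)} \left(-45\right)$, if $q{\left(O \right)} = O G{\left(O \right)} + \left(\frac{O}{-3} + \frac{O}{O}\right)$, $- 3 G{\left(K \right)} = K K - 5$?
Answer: $-2930$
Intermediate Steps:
$G{\left(K \right)} = \frac{5}{3} - \frac{K^{2}}{3}$ ($G{\left(K \right)} = - \frac{K K - 5}{3} = - \frac{K^{2} - 5}{3} = - \frac{-5 + K^{2}}{3} = \frac{5}{3} - \frac{K^{2}}{3}$)
$q{\left(O \right)} = 1 - \frac{O}{3} + O \left(\frac{5}{3} - \frac{O^{2}}{3}\right)$ ($q{\left(O \right)} = O \left(\frac{5}{3} - \frac{O^{2}}{3}\right) + \left(\frac{O}{-3} + \frac{O}{O}\right) = O \left(\frac{5}{3} - \frac{O^{2}}{3}\right) + \left(O \left(- \frac{1}{3}\right) + 1\right) = O \left(\frac{5}{3} - \frac{O^{2}}{3}\right) - \left(-1 + \frac{O}{3}\right) = 1 - \frac{O}{3} + O \left(\frac{5}{3} - \frac{O^{2}}{3}\right)$)
$-5 + q{\left(-6 \right)} \left(-45\right) = -5 + \left(1 - \frac{\left(-6\right)^{3}}{3} + \frac{4}{3} \left(-6\right)\right) \left(-45\right) = -5 + \left(1 - -72 - 8\right) \left(-45\right) = -5 + \left(1 + 72 - 8\right) \left(-45\right) = -5 + 65 \left(-45\right) = -5 - 2925 = -2930$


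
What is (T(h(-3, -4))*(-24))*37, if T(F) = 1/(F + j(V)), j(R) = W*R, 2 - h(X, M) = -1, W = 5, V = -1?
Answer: 444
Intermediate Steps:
h(X, M) = 3 (h(X, M) = 2 - 1*(-1) = 2 + 1 = 3)
j(R) = 5*R
T(F) = 1/(-5 + F) (T(F) = 1/(F + 5*(-1)) = 1/(F - 5) = 1/(-5 + F))
(T(h(-3, -4))*(-24))*37 = (-24/(-5 + 3))*37 = (-24/(-2))*37 = -½*(-24)*37 = 12*37 = 444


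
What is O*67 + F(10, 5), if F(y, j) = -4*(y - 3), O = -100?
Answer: -6728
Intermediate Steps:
F(y, j) = 12 - 4*y (F(y, j) = -4*(-3 + y) = 12 - 4*y)
O*67 + F(10, 5) = -100*67 + (12 - 4*10) = -6700 + (12 - 40) = -6700 - 28 = -6728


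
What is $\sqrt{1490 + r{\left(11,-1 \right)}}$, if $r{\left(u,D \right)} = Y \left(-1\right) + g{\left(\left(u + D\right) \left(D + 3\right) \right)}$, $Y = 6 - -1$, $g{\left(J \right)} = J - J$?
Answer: $\sqrt{1483} \approx 38.51$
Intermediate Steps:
$g{\left(J \right)} = 0$
$Y = 7$ ($Y = 6 + 1 = 7$)
$r{\left(u,D \right)} = -7$ ($r{\left(u,D \right)} = 7 \left(-1\right) + 0 = -7 + 0 = -7$)
$\sqrt{1490 + r{\left(11,-1 \right)}} = \sqrt{1490 - 7} = \sqrt{1483}$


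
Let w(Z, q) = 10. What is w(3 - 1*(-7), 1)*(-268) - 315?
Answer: -2995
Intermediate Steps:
w(3 - 1*(-7), 1)*(-268) - 315 = 10*(-268) - 315 = -2680 - 315 = -2995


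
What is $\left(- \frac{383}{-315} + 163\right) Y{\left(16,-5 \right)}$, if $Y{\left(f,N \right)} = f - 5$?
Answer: $\frac{569008}{315} \approx 1806.4$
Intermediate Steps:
$Y{\left(f,N \right)} = -5 + f$
$\left(- \frac{383}{-315} + 163\right) Y{\left(16,-5 \right)} = \left(- \frac{383}{-315} + 163\right) \left(-5 + 16\right) = \left(\left(-383\right) \left(- \frac{1}{315}\right) + 163\right) 11 = \left(\frac{383}{315} + 163\right) 11 = \frac{51728}{315} \cdot 11 = \frac{569008}{315}$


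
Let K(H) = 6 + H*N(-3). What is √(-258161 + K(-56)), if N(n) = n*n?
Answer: I*√258659 ≈ 508.59*I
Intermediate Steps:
N(n) = n²
K(H) = 6 + 9*H (K(H) = 6 + H*(-3)² = 6 + H*9 = 6 + 9*H)
√(-258161 + K(-56)) = √(-258161 + (6 + 9*(-56))) = √(-258161 + (6 - 504)) = √(-258161 - 498) = √(-258659) = I*√258659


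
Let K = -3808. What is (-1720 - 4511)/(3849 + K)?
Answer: -6231/41 ≈ -151.98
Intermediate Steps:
(-1720 - 4511)/(3849 + K) = (-1720 - 4511)/(3849 - 3808) = -6231/41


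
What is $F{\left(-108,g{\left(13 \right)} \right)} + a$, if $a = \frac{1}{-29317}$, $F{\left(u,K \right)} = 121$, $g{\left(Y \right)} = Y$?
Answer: $\frac{3547356}{29317} \approx 121.0$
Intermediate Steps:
$a = - \frac{1}{29317} \approx -3.411 \cdot 10^{-5}$
$F{\left(-108,g{\left(13 \right)} \right)} + a = 121 - \frac{1}{29317} = \frac{3547356}{29317}$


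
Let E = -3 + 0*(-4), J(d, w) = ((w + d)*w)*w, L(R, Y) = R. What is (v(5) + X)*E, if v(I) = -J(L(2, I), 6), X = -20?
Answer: 924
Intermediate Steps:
J(d, w) = w**2*(d + w) (J(d, w) = ((d + w)*w)*w = (w*(d + w))*w = w**2*(d + w))
E = -3 (E = -3 + 0 = -3)
v(I) = -288 (v(I) = -6**2*(2 + 6) = -36*8 = -1*288 = -288)
(v(5) + X)*E = (-288 - 20)*(-3) = -308*(-3) = 924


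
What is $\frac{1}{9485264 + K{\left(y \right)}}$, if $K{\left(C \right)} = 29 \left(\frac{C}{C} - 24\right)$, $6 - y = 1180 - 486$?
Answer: $\frac{1}{9484597} \approx 1.0543 \cdot 10^{-7}$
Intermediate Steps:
$y = -688$ ($y = 6 - \left(1180 - 486\right) = 6 - 694 = -688$)
$K{\left(C \right)} = -667$ ($K{\left(C \right)} = 29 \left(1 - 24\right) = 29 \left(-23\right) = -667$)
$\frac{1}{9485264 + K{\left(y \right)}} = \frac{1}{9485264 - 667} = \frac{1}{9484597}$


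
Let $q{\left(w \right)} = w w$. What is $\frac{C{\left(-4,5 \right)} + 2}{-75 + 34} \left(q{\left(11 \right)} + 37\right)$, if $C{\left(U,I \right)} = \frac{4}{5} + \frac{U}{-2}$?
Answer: $- \frac{3792}{205} \approx -18.498$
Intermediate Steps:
$C{\left(U,I \right)} = \frac{4}{5} - \frac{U}{2}$ ($C{\left(U,I \right)} = 4 \cdot \frac{1}{5} + U \left(- \frac{1}{2}\right) = \frac{4}{5} - \frac{U}{2}$)
$q{\left(w \right)} = w^{2}$
$\frac{C{\left(-4,5 \right)} + 2}{-75 + 34} \left(q{\left(11 \right)} + 37\right) = \frac{\left(\frac{4}{5} - -2\right) + 2}{-75 + 34} \left(11^{2} + 37\right) = \frac{\left(\frac{4}{5} + 2\right) + 2}{-41} \left(121 + 37\right) = \left(\frac{14}{5} + 2\right) \left(- \frac{1}{41}\right) 158 = \frac{24}{5} \left(- \frac{1}{41}\right) 158 = \left(- \frac{24}{205}\right) 158 = - \frac{3792}{205}$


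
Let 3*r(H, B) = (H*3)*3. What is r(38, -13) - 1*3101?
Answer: -2987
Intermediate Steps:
r(H, B) = 3*H (r(H, B) = ((H*3)*3)/3 = ((3*H)*3)/3 = (9*H)/3 = 3*H)
r(38, -13) - 1*3101 = 3*38 - 1*3101 = 114 - 3101 = -2987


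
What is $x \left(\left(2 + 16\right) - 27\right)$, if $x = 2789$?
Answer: $-25101$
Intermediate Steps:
$x \left(\left(2 + 16\right) - 27\right) = 2789 \left(\left(2 + 16\right) - 27\right) = 2789 \left(18 - 27\right) = 2789 \left(-9\right) = -25101$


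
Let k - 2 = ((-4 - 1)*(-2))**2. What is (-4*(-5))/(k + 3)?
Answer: 4/21 ≈ 0.19048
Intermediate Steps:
k = 102 (k = 2 + ((-4 - 1)*(-2))**2 = 2 + (-5*(-2))**2 = 2 + 10**2 = 2 + 100 = 102)
(-4*(-5))/(k + 3) = (-4*(-5))/(102 + 3) = 20/105 = 20*(1/105) = 4/21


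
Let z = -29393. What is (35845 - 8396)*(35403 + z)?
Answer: 164968490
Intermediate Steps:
(35845 - 8396)*(35403 + z) = (35845 - 8396)*(35403 - 29393) = 27449*6010 = 164968490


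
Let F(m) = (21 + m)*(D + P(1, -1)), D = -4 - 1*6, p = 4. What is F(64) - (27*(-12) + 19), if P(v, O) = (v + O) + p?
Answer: -205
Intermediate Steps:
D = -10 (D = -4 - 6 = -10)
P(v, O) = 4 + O + v (P(v, O) = (v + O) + 4 = (O + v) + 4 = 4 + O + v)
F(m) = -126 - 6*m (F(m) = (21 + m)*(-10 + (4 - 1 + 1)) = (21 + m)*(-10 + 4) = (21 + m)*(-6) = -126 - 6*m)
F(64) - (27*(-12) + 19) = (-126 - 6*64) - (27*(-12) + 19) = (-126 - 384) - (-324 + 19) = -510 - 1*(-305) = -510 + 305 = -205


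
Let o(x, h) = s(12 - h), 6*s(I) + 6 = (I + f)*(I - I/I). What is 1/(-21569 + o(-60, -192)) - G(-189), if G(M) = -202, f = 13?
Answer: 17244532/85369 ≈ 202.00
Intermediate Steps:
s(I) = -1 + (-1 + I)*(13 + I)/6 (s(I) = -1 + ((I + 13)*(I - I/I))/6 = -1 + ((13 + I)*(I - 1*1))/6 = -1 + ((13 + I)*(I - 1))/6 = -1 + ((13 + I)*(-1 + I))/6 = -1 + ((-1 + I)*(13 + I))/6 = -1 + (-1 + I)*(13 + I)/6)
o(x, h) = 125/6 - 2*h + (12 - h)²/6 (o(x, h) = -19/6 + 2*(12 - h) + (12 - h)²/6 = -19/6 + (24 - 2*h) + (12 - h)²/6 = 125/6 - 2*h + (12 - h)²/6)
1/(-21569 + o(-60, -192)) - G(-189) = 1/(-21569 + (269/6 - 6*(-192) + (⅙)*(-192)²)) - 1*(-202) = 1/(-21569 + (269/6 + 1152 + (⅙)*36864)) + 202 = 1/(-21569 + (269/6 + 1152 + 6144)) + 202 = 1/(-21569 + 44045/6) + 202 = 1/(-85369/6) + 202 = -6/85369 + 202 = 17244532/85369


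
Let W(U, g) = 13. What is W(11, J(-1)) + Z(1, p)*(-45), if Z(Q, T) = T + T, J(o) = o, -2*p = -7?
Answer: -302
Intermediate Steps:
p = 7/2 (p = -1/2*(-7) = 7/2 ≈ 3.5000)
Z(Q, T) = 2*T
W(11, J(-1)) + Z(1, p)*(-45) = 13 + (2*(7/2))*(-45) = 13 + 7*(-45) = 13 - 315 = -302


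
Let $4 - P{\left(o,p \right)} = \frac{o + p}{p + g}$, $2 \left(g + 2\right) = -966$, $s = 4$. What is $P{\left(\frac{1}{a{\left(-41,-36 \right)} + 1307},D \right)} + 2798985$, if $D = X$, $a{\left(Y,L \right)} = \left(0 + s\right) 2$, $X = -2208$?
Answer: $\frac{9912042847236}{3541295} \approx 2.799 \cdot 10^{6}$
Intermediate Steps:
$g = -485$ ($g = -2 + \frac{1}{2} \left(-966\right) = -2 - 483 = -485$)
$a{\left(Y,L \right)} = 8$ ($a{\left(Y,L \right)} = \left(0 + 4\right) 2 = 4 \cdot 2 = 8$)
$D = -2208$
$P{\left(o,p \right)} = 4 - \frac{o + p}{-485 + p}$ ($P{\left(o,p \right)} = 4 - \frac{o + p}{p - 485} = 4 - \frac{o + p}{-485 + p}$)
$P{\left(\frac{1}{a{\left(-41,-36 \right)} + 1307},D \right)} + 2798985 = \frac{-1940 - \frac{1}{8 + 1307} + 3 \left(-2208\right)}{-485 - 2208} + 2798985 = \frac{-1940 - \frac{1}{1315} - 6624}{-2693} + 2798985 = - \frac{-1940 - \frac{1}{1315} - 6624}{2693} + 2798985 = \left(- \frac{1}{2693}\right) \left(- \frac{11261661}{1315}\right) + 2798985 = \frac{11261661}{3541295} + 2798985 = \frac{9912042847236}{3541295}$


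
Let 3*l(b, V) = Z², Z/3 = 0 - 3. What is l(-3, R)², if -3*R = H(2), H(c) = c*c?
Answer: 729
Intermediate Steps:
H(c) = c²
R = -4/3 (R = -⅓*2² = -⅓*4 = -4/3 ≈ -1.3333)
Z = -9 (Z = 3*(0 - 3) = 3*(-3) = -9)
l(b, V) = 27 (l(b, V) = (⅓)*(-9)² = (⅓)*81 = 27)
l(-3, R)² = 27² = 729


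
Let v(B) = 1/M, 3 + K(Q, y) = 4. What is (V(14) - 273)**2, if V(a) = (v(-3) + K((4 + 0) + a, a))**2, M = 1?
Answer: 72361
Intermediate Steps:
K(Q, y) = 1 (K(Q, y) = -3 + 4 = 1)
v(B) = 1 (v(B) = 1/1 = 1)
V(a) = 4 (V(a) = (1 + 1)**2 = 2**2 = 4)
(V(14) - 273)**2 = (4 - 273)**2 = (-269)**2 = 72361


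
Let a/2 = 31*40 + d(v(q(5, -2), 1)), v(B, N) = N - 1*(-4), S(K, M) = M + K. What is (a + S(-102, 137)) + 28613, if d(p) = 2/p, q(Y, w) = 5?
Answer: 155644/5 ≈ 31129.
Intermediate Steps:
S(K, M) = K + M
v(B, N) = 4 + N (v(B, N) = N + 4 = 4 + N)
a = 12404/5 (a = 2*(31*40 + 2/(4 + 1)) = 2*(1240 + 2/5) = 2*(6202/5) = 12404/5 ≈ 2480.8)
(a + S(-102, 137)) + 28613 = (12404/5 + (-102 + 137)) + 28613 = (12404/5 + 35) + 28613 = 12579/5 + 28613 = 155644/5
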